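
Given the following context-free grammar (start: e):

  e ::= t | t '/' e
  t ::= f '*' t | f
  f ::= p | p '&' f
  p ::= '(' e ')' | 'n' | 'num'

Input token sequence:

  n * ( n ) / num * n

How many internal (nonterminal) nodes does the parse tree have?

[e [t [f [p n]] * [t [f [p ( [e [t [f [p n]]]] )]]]] / [e [t [f [p num]] * [t [f [p n]]]]]]

18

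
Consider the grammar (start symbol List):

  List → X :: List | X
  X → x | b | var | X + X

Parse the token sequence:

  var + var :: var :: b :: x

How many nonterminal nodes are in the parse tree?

10

[List [X [X var] + [X var]] :: [List [X var] :: [List [X b] :: [List [X x]]]]]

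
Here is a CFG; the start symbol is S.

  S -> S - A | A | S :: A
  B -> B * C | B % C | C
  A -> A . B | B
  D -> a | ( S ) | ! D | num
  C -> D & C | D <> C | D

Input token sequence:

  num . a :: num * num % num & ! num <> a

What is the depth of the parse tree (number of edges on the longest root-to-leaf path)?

[S [S [A [A [B [C [D num]]]] . [B [C [D a]]]]] :: [A [B [B [B [C [D num]]] * [C [D num]]] % [C [D num] & [C [D ! [D num]] <> [C [D a]]]]]]]

7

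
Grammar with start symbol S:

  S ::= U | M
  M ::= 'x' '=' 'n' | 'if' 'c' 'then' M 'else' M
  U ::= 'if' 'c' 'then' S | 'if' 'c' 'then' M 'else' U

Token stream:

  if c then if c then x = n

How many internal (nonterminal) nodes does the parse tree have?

6

[S [U if c then [S [U if c then [S [M x = n]]]]]]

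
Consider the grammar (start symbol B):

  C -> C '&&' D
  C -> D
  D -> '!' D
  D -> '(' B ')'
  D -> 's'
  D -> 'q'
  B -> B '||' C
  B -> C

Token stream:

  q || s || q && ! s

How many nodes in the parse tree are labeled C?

[B [B [B [C [D q]]] || [C [D s]]] || [C [C [D q]] && [D ! [D s]]]]

4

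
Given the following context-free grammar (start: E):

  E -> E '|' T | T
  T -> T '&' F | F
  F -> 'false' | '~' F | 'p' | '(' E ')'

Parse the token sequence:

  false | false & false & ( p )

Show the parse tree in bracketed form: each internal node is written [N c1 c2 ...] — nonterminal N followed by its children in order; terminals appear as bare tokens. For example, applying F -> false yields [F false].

E
E | T
T | T
F | T
false | T
false | T & F
false | T & F & F
false | F & F & F
false | false & F & F
false | false & false & F
false | false & false & ( E )
false | false & false & ( T )
false | false & false & ( F )
false | false & false & ( p )

[E [E [T [F false]]] | [T [T [T [F false]] & [F false]] & [F ( [E [T [F p]]] )]]]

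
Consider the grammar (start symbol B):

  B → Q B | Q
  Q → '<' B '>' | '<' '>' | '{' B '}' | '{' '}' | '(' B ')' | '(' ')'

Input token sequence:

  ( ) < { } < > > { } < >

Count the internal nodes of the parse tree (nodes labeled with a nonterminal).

[B [Q ( )] [B [Q < [B [Q { }] [B [Q < >]]] >] [B [Q { }] [B [Q < >]]]]]

12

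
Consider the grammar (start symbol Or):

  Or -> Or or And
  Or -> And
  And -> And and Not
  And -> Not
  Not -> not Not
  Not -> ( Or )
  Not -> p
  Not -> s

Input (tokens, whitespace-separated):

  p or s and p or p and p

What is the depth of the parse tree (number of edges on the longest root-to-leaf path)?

5

[Or [Or [Or [And [Not p]]] or [And [And [Not s]] and [Not p]]] or [And [And [Not p]] and [Not p]]]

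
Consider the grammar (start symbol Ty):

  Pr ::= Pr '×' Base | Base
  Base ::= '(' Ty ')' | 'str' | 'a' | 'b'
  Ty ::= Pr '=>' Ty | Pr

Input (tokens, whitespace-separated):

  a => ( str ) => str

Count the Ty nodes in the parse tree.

4

[Ty [Pr [Base a]] => [Ty [Pr [Base ( [Ty [Pr [Base str]]] )]] => [Ty [Pr [Base str]]]]]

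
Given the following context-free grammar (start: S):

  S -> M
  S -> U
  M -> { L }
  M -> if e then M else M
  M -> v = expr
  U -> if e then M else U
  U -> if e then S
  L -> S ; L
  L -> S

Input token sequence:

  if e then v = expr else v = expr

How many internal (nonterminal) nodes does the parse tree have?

[S [M if e then [M v = expr] else [M v = expr]]]

4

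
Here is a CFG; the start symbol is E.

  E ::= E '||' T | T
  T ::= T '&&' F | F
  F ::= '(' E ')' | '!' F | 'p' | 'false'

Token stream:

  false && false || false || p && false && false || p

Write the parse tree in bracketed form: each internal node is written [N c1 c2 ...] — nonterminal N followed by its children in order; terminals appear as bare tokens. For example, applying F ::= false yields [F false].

[E [E [E [E [T [T [F false]] && [F false]]] || [T [F false]]] || [T [T [T [F p]] && [F false]] && [F false]]] || [T [F p]]]

E
E || T
E || T || T
E || T || T || T
T || T || T || T
T && F || T || T || T
F && F || T || T || T
false && F || T || T || T
false && false || T || T || T
false && false || F || T || T
false && false || false || T || T
false && false || false || T && F || T
false && false || false || T && F && F || T
false && false || false || F && F && F || T
false && false || false || p && F && F || T
false && false || false || p && false && F || T
false && false || false || p && false && false || T
false && false || false || p && false && false || F
false && false || false || p && false && false || p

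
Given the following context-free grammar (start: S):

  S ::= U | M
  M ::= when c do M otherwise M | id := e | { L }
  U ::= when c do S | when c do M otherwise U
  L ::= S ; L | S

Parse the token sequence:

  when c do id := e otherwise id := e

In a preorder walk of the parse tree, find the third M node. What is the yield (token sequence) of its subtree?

[S [M when c do [M id := e] otherwise [M id := e]]]

id := e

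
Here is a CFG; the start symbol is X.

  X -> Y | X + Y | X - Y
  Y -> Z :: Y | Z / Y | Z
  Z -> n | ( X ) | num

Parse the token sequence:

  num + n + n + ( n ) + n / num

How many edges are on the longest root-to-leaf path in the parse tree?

[X [X [X [X [X [Y [Z num]]] + [Y [Z n]]] + [Y [Z n]]] + [Y [Z ( [X [Y [Z n]]] )]]] + [Y [Z n] / [Y [Z num]]]]

7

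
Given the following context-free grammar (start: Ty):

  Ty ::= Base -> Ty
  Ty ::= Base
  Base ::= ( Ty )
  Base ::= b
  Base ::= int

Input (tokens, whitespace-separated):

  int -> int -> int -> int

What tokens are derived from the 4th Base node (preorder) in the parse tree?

int

[Ty [Base int] -> [Ty [Base int] -> [Ty [Base int] -> [Ty [Base int]]]]]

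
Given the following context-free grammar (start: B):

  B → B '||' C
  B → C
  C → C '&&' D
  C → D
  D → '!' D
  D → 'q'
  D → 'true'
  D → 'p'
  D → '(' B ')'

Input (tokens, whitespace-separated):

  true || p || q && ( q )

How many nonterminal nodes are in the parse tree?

[B [B [B [C [D true]]] || [C [D p]]] || [C [C [D q]] && [D ( [B [C [D q]]] )]]]

14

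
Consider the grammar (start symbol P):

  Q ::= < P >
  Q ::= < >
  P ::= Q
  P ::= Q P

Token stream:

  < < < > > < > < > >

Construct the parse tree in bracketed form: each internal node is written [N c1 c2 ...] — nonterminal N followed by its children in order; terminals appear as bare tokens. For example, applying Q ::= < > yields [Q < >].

P
Q
< P >
< Q P >
< < P > P >
< < Q > P >
< < < > > P >
< < < > > Q P >
< < < > > < > P >
< < < > > < > Q >
< < < > > < > < > >

[P [Q < [P [Q < [P [Q < >]] >] [P [Q < >] [P [Q < >]]]] >]]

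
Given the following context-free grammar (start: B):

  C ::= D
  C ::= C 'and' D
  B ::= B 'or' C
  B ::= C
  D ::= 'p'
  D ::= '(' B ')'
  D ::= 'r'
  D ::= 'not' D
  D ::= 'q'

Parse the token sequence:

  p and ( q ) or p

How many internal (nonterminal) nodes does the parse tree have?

11

[B [B [C [C [D p]] and [D ( [B [C [D q]]] )]]] or [C [D p]]]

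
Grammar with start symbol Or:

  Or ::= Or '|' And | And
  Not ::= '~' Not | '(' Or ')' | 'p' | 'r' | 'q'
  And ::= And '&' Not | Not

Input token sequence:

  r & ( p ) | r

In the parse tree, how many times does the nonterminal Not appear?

[Or [Or [And [And [Not r]] & [Not ( [Or [And [Not p]]] )]]] | [And [Not r]]]

4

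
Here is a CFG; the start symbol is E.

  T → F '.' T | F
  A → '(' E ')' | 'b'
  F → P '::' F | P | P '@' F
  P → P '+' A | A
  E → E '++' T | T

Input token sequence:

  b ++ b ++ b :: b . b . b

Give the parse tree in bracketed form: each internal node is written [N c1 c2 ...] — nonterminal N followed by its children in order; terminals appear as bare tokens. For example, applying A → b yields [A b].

[E [E [E [T [F [P [A b]]]]] ++ [T [F [P [A b]]]]] ++ [T [F [P [A b]] :: [F [P [A b]]]] . [T [F [P [A b]]] . [T [F [P [A b]]]]]]]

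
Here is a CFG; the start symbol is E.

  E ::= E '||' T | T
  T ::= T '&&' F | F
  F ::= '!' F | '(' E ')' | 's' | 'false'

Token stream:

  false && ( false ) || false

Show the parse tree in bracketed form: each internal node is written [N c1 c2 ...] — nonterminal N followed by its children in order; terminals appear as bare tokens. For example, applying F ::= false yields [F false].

[E [E [T [T [F false]] && [F ( [E [T [F false]]] )]]] || [T [F false]]]

E
E || T
T || T
T && F || T
F && F || T
false && F || T
false && ( E ) || T
false && ( T ) || T
false && ( F ) || T
false && ( false ) || T
false && ( false ) || F
false && ( false ) || false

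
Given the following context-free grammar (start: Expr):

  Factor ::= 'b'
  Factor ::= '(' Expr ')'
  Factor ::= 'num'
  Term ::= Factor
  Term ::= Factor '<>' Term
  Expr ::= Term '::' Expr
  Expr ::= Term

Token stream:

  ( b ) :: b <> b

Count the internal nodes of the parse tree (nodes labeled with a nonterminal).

11

[Expr [Term [Factor ( [Expr [Term [Factor b]]] )]] :: [Expr [Term [Factor b] <> [Term [Factor b]]]]]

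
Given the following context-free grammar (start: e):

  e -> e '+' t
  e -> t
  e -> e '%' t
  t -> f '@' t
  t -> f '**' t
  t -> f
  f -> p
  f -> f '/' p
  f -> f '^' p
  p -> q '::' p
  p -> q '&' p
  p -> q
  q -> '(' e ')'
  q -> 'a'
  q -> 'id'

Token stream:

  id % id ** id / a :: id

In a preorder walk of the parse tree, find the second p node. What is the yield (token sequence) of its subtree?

id

[e [e [t [f [p [q id]]]]] % [t [f [p [q id]]] ** [t [f [f [p [q id]]] / [p [q a] :: [p [q id]]]]]]]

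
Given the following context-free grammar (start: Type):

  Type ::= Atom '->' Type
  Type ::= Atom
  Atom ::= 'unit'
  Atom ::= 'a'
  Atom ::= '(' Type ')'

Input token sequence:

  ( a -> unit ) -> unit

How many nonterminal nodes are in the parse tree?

[Type [Atom ( [Type [Atom a] -> [Type [Atom unit]]] )] -> [Type [Atom unit]]]

8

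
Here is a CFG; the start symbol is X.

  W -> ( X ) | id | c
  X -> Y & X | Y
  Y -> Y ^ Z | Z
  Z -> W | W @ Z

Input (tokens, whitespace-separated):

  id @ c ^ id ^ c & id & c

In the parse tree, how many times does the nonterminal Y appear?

[X [Y [Y [Y [Z [W id] @ [Z [W c]]]] ^ [Z [W id]]] ^ [Z [W c]]] & [X [Y [Z [W id]]] & [X [Y [Z [W c]]]]]]

5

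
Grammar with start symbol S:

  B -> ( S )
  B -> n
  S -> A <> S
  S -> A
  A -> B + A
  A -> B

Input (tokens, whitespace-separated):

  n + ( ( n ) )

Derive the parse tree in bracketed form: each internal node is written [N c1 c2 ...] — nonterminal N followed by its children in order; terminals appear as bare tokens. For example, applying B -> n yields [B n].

[S [A [B n] + [A [B ( [S [A [B ( [S [A [B n]]] )]]] )]]]]

S
A
B + A
n + A
n + B
n + ( S )
n + ( A )
n + ( B )
n + ( ( S ) )
n + ( ( A ) )
n + ( ( B ) )
n + ( ( n ) )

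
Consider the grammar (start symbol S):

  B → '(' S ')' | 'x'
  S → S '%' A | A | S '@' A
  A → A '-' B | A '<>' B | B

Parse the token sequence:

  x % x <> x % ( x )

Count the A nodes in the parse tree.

5

[S [S [S [A [B x]]] % [A [A [B x]] <> [B x]]] % [A [B ( [S [A [B x]]] )]]]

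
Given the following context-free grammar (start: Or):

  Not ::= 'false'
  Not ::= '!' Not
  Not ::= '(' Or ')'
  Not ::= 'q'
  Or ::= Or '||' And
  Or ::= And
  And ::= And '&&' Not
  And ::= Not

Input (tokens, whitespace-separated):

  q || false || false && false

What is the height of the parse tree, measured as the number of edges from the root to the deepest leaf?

5

[Or [Or [Or [And [Not q]]] || [And [Not false]]] || [And [And [Not false]] && [Not false]]]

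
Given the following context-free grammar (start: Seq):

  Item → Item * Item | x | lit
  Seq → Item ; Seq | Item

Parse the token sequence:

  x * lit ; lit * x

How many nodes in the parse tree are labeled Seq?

[Seq [Item [Item x] * [Item lit]] ; [Seq [Item [Item lit] * [Item x]]]]

2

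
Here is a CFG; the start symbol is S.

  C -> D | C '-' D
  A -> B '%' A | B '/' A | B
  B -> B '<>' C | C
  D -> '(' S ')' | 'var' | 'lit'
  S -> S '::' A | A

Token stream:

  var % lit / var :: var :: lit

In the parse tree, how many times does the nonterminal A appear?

5

[S [S [S [A [B [C [D var]]] % [A [B [C [D lit]]] / [A [B [C [D var]]]]]]] :: [A [B [C [D var]]]]] :: [A [B [C [D lit]]]]]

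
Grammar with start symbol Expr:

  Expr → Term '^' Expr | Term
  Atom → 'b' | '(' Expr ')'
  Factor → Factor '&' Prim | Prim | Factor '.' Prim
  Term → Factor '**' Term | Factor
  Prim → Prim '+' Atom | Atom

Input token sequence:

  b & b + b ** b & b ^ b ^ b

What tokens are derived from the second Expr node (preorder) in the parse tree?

[Expr [Term [Factor [Factor [Prim [Atom b]]] & [Prim [Prim [Atom b]] + [Atom b]]] ** [Term [Factor [Factor [Prim [Atom b]]] & [Prim [Atom b]]]]] ^ [Expr [Term [Factor [Prim [Atom b]]]] ^ [Expr [Term [Factor [Prim [Atom b]]]]]]]

b ^ b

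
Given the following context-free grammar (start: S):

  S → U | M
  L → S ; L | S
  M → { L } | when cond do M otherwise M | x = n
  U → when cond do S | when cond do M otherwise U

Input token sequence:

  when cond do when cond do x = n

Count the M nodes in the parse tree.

1

[S [U when cond do [S [U when cond do [S [M x = n]]]]]]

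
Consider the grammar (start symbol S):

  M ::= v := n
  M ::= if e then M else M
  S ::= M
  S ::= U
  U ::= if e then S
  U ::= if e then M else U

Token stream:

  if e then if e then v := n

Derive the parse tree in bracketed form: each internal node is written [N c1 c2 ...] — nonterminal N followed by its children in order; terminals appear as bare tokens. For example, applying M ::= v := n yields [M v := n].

S
U
if e then S
if e then U
if e then if e then S
if e then if e then M
if e then if e then v := n

[S [U if e then [S [U if e then [S [M v := n]]]]]]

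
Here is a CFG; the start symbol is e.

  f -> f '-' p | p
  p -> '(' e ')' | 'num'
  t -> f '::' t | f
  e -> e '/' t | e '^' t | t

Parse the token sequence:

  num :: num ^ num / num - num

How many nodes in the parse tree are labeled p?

5

[e [e [e [t [f [p num]] :: [t [f [p num]]]]] ^ [t [f [p num]]]] / [t [f [f [p num]] - [p num]]]]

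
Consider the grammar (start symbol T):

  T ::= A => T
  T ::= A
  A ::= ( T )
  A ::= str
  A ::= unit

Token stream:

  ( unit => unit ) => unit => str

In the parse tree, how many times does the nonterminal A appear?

[T [A ( [T [A unit] => [T [A unit]]] )] => [T [A unit] => [T [A str]]]]

5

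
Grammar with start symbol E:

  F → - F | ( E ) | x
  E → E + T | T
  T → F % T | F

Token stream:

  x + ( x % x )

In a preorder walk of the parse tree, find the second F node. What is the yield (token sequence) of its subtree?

[E [E [T [F x]]] + [T [F ( [E [T [F x] % [T [F x]]]] )]]]

( x % x )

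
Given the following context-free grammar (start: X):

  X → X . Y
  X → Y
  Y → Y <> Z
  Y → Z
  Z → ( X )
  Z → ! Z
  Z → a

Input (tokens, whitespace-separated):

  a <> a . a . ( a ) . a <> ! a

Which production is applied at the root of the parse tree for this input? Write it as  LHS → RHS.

X → X . Y

[X [X [X [X [Y [Y [Z a]] <> [Z a]]] . [Y [Z a]]] . [Y [Z ( [X [Y [Z a]]] )]]] . [Y [Y [Z a]] <> [Z ! [Z a]]]]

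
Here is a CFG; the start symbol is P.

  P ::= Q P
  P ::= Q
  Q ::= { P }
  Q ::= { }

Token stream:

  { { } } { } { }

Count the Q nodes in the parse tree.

[P [Q { [P [Q { }]] }] [P [Q { }] [P [Q { }]]]]

4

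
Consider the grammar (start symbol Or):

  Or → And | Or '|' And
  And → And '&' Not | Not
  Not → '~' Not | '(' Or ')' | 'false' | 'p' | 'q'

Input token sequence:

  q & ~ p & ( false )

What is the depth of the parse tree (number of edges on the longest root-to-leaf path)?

[Or [And [And [And [Not q]] & [Not ~ [Not p]]] & [Not ( [Or [And [Not false]]] )]]]

6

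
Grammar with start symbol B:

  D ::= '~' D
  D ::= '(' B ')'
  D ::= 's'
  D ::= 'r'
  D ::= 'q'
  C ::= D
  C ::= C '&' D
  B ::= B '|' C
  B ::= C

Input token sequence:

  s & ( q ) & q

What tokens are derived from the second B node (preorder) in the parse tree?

q

[B [C [C [C [D s]] & [D ( [B [C [D q]]] )]] & [D q]]]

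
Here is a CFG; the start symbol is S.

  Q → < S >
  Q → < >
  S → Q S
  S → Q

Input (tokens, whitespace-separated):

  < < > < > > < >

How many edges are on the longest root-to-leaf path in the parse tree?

[S [Q < [S [Q < >] [S [Q < >]]] >] [S [Q < >]]]

5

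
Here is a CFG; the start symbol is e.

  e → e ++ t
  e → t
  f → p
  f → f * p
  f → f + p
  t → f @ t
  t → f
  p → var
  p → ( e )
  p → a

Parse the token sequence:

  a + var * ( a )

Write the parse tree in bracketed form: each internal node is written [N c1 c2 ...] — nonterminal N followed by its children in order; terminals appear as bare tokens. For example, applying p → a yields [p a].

[e [t [f [f [f [p a]] + [p var]] * [p ( [e [t [f [p a]]]] )]]]]

e
t
f
f * p
f + p * p
p + p * p
a + p * p
a + var * p
a + var * ( e )
a + var * ( t )
a + var * ( f )
a + var * ( p )
a + var * ( a )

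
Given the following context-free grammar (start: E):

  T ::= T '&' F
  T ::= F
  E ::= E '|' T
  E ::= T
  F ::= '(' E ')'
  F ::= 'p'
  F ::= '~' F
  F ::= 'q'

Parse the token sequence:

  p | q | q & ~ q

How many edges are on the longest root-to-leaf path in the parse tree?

5

[E [E [E [T [F p]]] | [T [F q]]] | [T [T [F q]] & [F ~ [F q]]]]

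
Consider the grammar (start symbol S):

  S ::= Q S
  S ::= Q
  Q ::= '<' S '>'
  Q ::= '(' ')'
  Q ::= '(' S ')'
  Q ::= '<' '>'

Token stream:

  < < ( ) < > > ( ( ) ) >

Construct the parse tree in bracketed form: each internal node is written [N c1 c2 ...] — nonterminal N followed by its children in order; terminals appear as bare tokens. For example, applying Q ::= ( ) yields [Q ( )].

S
Q
< S >
< Q S >
< < S > S >
< < Q S > S >
< < ( ) S > S >
< < ( ) Q > S >
< < ( ) < > > S >
< < ( ) < > > Q >
< < ( ) < > > ( S ) >
< < ( ) < > > ( Q ) >
< < ( ) < > > ( ( ) ) >

[S [Q < [S [Q < [S [Q ( )] [S [Q < >]]] >] [S [Q ( [S [Q ( )]] )]]] >]]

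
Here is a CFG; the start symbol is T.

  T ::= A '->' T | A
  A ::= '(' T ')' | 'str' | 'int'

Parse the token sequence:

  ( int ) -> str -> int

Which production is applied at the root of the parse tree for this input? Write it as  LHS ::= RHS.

[T [A ( [T [A int]] )] -> [T [A str] -> [T [A int]]]]

T ::= A '->' T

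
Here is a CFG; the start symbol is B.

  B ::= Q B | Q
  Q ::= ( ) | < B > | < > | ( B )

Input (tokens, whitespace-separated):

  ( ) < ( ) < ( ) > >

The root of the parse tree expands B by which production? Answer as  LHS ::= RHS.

[B [Q ( )] [B [Q < [B [Q ( )] [B [Q < [B [Q ( )]] >]]] >]]]

B ::= Q B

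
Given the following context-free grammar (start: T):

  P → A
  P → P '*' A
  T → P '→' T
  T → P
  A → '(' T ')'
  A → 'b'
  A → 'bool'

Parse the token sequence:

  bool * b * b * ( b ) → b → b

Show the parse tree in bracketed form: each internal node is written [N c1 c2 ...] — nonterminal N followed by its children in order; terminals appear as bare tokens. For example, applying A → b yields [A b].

T
P → T
P * A → T
P * A * A → T
P * A * A * A → T
A * A * A * A → T
bool * A * A * A → T
bool * b * A * A → T
bool * b * b * A → T
bool * b * b * ( T ) → T
bool * b * b * ( P ) → T
bool * b * b * ( A ) → T
bool * b * b * ( b ) → T
bool * b * b * ( b ) → P → T
bool * b * b * ( b ) → A → T
bool * b * b * ( b ) → b → T
bool * b * b * ( b ) → b → P
bool * b * b * ( b ) → b → A
bool * b * b * ( b ) → b → b

[T [P [P [P [P [A bool]] * [A b]] * [A b]] * [A ( [T [P [A b]]] )]] → [T [P [A b]] → [T [P [A b]]]]]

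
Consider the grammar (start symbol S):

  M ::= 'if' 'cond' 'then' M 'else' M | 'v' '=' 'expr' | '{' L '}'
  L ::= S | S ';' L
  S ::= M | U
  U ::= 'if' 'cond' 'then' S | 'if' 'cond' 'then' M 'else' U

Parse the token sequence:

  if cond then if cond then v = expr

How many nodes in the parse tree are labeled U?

2

[S [U if cond then [S [U if cond then [S [M v = expr]]]]]]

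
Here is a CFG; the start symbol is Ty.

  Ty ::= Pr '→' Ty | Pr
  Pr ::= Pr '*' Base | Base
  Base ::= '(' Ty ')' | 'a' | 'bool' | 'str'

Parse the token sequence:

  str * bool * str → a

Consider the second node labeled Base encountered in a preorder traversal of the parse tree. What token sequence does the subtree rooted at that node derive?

bool

[Ty [Pr [Pr [Pr [Base str]] * [Base bool]] * [Base str]] → [Ty [Pr [Base a]]]]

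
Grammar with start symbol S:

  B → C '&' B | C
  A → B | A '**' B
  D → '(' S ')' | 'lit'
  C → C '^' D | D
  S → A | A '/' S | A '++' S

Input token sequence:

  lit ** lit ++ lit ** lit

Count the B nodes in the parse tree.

[S [A [A [B [C [D lit]]]] ** [B [C [D lit]]]] ++ [S [A [A [B [C [D lit]]]] ** [B [C [D lit]]]]]]

4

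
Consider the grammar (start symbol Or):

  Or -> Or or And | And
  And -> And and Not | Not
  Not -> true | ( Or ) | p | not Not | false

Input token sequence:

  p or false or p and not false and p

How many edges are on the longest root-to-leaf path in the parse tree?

[Or [Or [Or [And [Not p]]] or [And [Not false]]] or [And [And [And [Not p]] and [Not not [Not false]]] and [Not p]]]

5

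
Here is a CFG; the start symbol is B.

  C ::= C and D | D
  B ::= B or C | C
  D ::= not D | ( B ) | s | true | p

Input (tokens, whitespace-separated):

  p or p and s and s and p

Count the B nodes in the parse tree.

2

[B [B [C [D p]]] or [C [C [C [C [D p]] and [D s]] and [D s]] and [D p]]]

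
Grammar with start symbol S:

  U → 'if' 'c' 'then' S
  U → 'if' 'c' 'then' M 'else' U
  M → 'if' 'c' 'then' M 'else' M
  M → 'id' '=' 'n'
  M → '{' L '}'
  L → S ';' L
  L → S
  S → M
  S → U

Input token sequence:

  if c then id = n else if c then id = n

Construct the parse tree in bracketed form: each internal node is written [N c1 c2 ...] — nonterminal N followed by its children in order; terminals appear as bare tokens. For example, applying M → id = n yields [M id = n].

S
U
if c then M else U
if c then id = n else U
if c then id = n else if c then S
if c then id = n else if c then M
if c then id = n else if c then id = n

[S [U if c then [M id = n] else [U if c then [S [M id = n]]]]]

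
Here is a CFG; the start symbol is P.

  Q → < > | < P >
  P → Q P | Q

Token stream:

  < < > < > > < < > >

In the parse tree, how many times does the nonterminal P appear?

5

[P [Q < [P [Q < >] [P [Q < >]]] >] [P [Q < [P [Q < >]] >]]]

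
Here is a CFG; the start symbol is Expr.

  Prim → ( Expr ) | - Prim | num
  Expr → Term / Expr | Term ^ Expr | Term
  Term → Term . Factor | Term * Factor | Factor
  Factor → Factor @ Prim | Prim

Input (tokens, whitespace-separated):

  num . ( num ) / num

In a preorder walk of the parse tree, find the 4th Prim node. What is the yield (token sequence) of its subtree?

[Expr [Term [Term [Factor [Prim num]]] . [Factor [Prim ( [Expr [Term [Factor [Prim num]]]] )]]] / [Expr [Term [Factor [Prim num]]]]]

num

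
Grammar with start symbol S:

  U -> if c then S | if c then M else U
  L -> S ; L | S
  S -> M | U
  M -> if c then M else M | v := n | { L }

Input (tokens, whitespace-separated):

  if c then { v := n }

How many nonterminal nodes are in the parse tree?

[S [U if c then [S [M { [L [S [M v := n]]] }]]]]

7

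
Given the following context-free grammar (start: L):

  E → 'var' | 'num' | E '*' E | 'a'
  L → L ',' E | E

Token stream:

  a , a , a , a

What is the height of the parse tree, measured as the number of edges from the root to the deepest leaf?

5

[L [L [L [L [E a]] , [E a]] , [E a]] , [E a]]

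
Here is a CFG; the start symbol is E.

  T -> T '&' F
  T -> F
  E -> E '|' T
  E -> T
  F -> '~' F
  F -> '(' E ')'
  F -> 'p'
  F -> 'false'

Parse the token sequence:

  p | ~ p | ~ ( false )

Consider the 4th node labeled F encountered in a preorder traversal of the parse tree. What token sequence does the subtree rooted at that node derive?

~ ( false )

[E [E [E [T [F p]]] | [T [F ~ [F p]]]] | [T [F ~ [F ( [E [T [F false]]] )]]]]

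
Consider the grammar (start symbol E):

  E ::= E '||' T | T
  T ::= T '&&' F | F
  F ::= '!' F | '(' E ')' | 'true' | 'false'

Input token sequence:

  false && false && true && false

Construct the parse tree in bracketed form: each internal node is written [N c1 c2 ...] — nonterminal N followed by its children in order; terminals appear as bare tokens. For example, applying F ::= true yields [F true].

[E [T [T [T [T [F false]] && [F false]] && [F true]] && [F false]]]

E
T
T && F
T && F && F
T && F && F && F
F && F && F && F
false && F && F && F
false && false && F && F
false && false && true && F
false && false && true && false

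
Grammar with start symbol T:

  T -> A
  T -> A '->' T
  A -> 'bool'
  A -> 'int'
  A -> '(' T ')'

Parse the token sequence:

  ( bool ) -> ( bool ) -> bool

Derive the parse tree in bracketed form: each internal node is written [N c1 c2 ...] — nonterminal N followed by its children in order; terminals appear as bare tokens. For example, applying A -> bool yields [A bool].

[T [A ( [T [A bool]] )] -> [T [A ( [T [A bool]] )] -> [T [A bool]]]]

T
A -> T
( T ) -> T
( A ) -> T
( bool ) -> T
( bool ) -> A -> T
( bool ) -> ( T ) -> T
( bool ) -> ( A ) -> T
( bool ) -> ( bool ) -> T
( bool ) -> ( bool ) -> A
( bool ) -> ( bool ) -> bool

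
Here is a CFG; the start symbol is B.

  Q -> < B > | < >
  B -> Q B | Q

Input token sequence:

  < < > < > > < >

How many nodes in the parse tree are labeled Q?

4

[B [Q < [B [Q < >] [B [Q < >]]] >] [B [Q < >]]]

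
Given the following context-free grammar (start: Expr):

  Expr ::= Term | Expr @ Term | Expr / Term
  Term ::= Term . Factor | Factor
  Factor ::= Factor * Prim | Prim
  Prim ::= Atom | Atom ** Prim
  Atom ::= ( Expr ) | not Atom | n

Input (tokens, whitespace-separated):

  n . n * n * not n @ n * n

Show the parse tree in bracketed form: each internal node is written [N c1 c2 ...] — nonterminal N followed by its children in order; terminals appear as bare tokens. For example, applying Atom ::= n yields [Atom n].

[Expr [Expr [Term [Term [Factor [Prim [Atom n]]]] . [Factor [Factor [Factor [Prim [Atom n]]] * [Prim [Atom n]]] * [Prim [Atom not [Atom n]]]]]] @ [Term [Factor [Factor [Prim [Atom n]]] * [Prim [Atom n]]]]]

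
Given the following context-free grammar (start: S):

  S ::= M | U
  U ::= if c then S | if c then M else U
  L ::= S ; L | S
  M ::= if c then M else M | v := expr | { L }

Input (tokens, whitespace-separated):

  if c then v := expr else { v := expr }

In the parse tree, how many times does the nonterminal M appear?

4

[S [M if c then [M v := expr] else [M { [L [S [M v := expr]]] }]]]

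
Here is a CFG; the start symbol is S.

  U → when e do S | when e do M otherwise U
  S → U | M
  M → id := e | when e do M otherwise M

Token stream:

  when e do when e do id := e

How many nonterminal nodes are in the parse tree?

[S [U when e do [S [U when e do [S [M id := e]]]]]]

6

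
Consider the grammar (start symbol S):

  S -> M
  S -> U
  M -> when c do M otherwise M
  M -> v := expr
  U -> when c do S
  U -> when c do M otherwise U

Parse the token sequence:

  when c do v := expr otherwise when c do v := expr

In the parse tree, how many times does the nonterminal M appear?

2

[S [U when c do [M v := expr] otherwise [U when c do [S [M v := expr]]]]]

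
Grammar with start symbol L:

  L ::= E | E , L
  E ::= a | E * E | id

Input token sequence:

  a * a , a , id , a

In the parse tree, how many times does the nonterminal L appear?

[L [E [E a] * [E a]] , [L [E a] , [L [E id] , [L [E a]]]]]

4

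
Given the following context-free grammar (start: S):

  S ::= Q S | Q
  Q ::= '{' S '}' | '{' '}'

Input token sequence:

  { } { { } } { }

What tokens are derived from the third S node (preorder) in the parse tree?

{ }

[S [Q { }] [S [Q { [S [Q { }]] }] [S [Q { }]]]]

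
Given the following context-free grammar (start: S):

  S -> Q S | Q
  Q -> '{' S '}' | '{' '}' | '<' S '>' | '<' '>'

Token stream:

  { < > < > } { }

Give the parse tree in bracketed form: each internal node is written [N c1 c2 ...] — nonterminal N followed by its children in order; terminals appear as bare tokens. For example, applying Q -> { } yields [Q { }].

S
Q S
{ S } S
{ Q S } S
{ < > S } S
{ < > Q } S
{ < > < > } S
{ < > < > } Q
{ < > < > } { }

[S [Q { [S [Q < >] [S [Q < >]]] }] [S [Q { }]]]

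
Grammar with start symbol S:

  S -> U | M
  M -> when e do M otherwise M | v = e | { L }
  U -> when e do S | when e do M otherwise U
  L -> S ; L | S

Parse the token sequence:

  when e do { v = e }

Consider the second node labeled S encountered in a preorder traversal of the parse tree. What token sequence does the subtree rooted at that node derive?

[S [U when e do [S [M { [L [S [M v = e]]] }]]]]

{ v = e }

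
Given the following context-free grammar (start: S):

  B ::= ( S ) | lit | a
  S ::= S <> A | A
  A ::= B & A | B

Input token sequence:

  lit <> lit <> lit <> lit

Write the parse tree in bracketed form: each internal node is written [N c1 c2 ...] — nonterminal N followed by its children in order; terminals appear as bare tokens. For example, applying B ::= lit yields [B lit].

S
S <> A
S <> A <> A
S <> A <> A <> A
A <> A <> A <> A
B <> A <> A <> A
lit <> A <> A <> A
lit <> B <> A <> A
lit <> lit <> A <> A
lit <> lit <> B <> A
lit <> lit <> lit <> A
lit <> lit <> lit <> B
lit <> lit <> lit <> lit

[S [S [S [S [A [B lit]]] <> [A [B lit]]] <> [A [B lit]]] <> [A [B lit]]]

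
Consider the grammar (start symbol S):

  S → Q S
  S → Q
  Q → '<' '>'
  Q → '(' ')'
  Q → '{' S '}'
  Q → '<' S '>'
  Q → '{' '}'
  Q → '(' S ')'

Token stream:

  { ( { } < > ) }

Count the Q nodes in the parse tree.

4

[S [Q { [S [Q ( [S [Q { }] [S [Q < >]]] )]] }]]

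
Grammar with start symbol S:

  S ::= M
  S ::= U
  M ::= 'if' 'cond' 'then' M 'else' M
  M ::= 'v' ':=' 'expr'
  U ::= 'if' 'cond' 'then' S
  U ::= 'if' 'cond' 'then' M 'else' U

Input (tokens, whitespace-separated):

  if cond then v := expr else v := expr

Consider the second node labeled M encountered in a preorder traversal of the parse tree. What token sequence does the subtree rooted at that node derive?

[S [M if cond then [M v := expr] else [M v := expr]]]

v := expr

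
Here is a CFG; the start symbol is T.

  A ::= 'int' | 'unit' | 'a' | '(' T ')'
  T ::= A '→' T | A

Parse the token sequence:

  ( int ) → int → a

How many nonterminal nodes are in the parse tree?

[T [A ( [T [A int]] )] → [T [A int] → [T [A a]]]]

8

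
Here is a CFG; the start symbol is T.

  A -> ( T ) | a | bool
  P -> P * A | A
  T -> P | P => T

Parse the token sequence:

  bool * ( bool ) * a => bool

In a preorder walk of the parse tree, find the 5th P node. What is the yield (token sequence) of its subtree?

bool

[T [P [P [P [A bool]] * [A ( [T [P [A bool]]] )]] * [A a]] => [T [P [A bool]]]]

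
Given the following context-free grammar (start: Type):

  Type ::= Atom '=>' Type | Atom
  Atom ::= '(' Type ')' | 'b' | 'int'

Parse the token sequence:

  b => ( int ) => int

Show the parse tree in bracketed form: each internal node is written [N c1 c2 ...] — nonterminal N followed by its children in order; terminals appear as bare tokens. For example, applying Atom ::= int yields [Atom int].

Type
Atom => Type
b => Type
b => Atom => Type
b => ( Type ) => Type
b => ( Atom ) => Type
b => ( int ) => Type
b => ( int ) => Atom
b => ( int ) => int

[Type [Atom b] => [Type [Atom ( [Type [Atom int]] )] => [Type [Atom int]]]]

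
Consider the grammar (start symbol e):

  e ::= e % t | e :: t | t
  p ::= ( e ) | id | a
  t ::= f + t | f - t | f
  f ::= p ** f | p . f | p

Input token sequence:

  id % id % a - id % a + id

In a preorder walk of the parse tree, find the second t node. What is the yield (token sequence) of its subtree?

id

[e [e [e [e [t [f [p id]]]] % [t [f [p id]]]] % [t [f [p a]] - [t [f [p id]]]]] % [t [f [p a]] + [t [f [p id]]]]]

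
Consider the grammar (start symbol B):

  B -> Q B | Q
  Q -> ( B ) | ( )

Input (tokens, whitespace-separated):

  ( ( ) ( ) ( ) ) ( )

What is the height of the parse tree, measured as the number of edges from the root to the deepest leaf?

6

[B [Q ( [B [Q ( )] [B [Q ( )] [B [Q ( )]]]] )] [B [Q ( )]]]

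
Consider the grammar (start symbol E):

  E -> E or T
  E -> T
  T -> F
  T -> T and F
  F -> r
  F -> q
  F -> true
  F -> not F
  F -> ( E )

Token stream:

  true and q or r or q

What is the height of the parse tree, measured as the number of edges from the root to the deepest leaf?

[E [E [E [T [T [F true]] and [F q]]] or [T [F r]]] or [T [F q]]]

6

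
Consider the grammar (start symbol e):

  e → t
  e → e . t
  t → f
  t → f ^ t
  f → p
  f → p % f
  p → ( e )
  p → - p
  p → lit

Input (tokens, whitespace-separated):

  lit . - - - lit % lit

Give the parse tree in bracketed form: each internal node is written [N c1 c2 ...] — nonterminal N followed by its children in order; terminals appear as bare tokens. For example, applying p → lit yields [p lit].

[e [e [t [f [p lit]]]] . [t [f [p - [p - [p - [p lit]]]] % [f [p lit]]]]]

e
e . t
t . t
f . t
p . t
lit . t
lit . f
lit . p % f
lit . - p % f
lit . - - p % f
lit . - - - p % f
lit . - - - lit % f
lit . - - - lit % p
lit . - - - lit % lit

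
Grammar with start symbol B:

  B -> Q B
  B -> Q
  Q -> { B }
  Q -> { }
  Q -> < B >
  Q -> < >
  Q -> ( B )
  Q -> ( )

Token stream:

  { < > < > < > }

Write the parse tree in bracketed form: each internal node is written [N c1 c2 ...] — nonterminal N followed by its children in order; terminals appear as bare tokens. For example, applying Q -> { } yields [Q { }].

[B [Q { [B [Q < >] [B [Q < >] [B [Q < >]]]] }]]

B
Q
{ B }
{ Q B }
{ < > B }
{ < > Q B }
{ < > < > B }
{ < > < > Q }
{ < > < > < > }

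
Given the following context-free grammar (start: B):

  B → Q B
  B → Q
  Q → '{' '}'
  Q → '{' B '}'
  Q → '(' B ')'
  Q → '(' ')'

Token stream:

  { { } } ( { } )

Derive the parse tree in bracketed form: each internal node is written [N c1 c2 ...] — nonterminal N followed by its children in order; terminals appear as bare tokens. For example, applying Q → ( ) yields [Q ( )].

[B [Q { [B [Q { }]] }] [B [Q ( [B [Q { }]] )]]]

B
Q B
{ B } B
{ Q } B
{ { } } B
{ { } } Q
{ { } } ( B )
{ { } } ( Q )
{ { } } ( { } )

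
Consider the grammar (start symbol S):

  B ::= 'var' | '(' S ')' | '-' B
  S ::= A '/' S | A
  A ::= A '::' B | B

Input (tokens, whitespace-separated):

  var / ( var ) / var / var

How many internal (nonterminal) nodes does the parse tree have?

15

[S [A [B var]] / [S [A [B ( [S [A [B var]]] )]] / [S [A [B var]] / [S [A [B var]]]]]]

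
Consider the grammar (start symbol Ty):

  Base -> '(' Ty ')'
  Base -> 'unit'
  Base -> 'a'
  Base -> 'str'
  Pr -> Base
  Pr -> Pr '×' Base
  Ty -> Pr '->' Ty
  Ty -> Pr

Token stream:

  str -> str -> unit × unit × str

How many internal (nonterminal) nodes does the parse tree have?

13

[Ty [Pr [Base str]] -> [Ty [Pr [Base str]] -> [Ty [Pr [Pr [Pr [Base unit]] × [Base unit]] × [Base str]]]]]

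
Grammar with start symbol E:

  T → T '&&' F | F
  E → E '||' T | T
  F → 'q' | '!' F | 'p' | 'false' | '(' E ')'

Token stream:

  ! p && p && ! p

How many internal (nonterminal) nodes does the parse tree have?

[E [T [T [T [F ! [F p]]] && [F p]] && [F ! [F p]]]]

9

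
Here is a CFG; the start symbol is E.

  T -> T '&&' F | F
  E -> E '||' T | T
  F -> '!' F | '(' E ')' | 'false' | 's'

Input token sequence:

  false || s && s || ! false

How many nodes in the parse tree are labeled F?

5

[E [E [E [T [F false]]] || [T [T [F s]] && [F s]]] || [T [F ! [F false]]]]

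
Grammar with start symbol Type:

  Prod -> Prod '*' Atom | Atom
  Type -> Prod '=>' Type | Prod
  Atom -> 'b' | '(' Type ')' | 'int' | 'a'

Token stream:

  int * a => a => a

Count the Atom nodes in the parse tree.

4

[Type [Prod [Prod [Atom int]] * [Atom a]] => [Type [Prod [Atom a]] => [Type [Prod [Atom a]]]]]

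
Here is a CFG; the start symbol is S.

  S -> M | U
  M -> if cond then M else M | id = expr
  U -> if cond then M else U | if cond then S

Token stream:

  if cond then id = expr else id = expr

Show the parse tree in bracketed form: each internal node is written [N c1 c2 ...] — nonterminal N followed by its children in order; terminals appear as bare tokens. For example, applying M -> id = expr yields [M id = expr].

[S [M if cond then [M id = expr] else [M id = expr]]]

S
M
if cond then M else M
if cond then id = expr else M
if cond then id = expr else id = expr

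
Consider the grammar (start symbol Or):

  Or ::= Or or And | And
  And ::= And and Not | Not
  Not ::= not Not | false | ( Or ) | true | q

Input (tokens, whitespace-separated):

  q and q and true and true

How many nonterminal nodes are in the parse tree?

9

[Or [And [And [And [And [Not q]] and [Not q]] and [Not true]] and [Not true]]]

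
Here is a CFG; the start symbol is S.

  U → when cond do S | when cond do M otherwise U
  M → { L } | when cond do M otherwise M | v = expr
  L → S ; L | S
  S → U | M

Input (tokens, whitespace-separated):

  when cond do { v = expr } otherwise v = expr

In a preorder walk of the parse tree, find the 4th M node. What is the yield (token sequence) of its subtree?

v = expr

[S [M when cond do [M { [L [S [M v = expr]]] }] otherwise [M v = expr]]]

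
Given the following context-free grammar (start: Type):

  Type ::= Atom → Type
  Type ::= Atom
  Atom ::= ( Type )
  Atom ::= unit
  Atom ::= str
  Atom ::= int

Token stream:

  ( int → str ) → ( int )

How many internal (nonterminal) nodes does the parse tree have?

[Type [Atom ( [Type [Atom int] → [Type [Atom str]]] )] → [Type [Atom ( [Type [Atom int]] )]]]

10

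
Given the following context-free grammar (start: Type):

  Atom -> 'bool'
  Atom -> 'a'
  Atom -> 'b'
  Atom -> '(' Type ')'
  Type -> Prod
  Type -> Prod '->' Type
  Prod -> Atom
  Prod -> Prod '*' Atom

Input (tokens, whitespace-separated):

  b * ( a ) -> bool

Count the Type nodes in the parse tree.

[Type [Prod [Prod [Atom b]] * [Atom ( [Type [Prod [Atom a]]] )]] -> [Type [Prod [Atom bool]]]]

3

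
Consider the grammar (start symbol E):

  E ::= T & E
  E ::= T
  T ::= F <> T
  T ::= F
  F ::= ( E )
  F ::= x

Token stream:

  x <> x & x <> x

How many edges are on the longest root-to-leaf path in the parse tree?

[E [T [F x] <> [T [F x]]] & [E [T [F x] <> [T [F x]]]]]

5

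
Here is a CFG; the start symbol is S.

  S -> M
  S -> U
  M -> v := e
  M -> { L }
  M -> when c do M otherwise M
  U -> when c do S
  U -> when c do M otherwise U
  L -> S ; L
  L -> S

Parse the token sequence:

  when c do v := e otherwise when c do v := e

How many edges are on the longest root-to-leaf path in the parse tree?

[S [U when c do [M v := e] otherwise [U when c do [S [M v := e]]]]]

5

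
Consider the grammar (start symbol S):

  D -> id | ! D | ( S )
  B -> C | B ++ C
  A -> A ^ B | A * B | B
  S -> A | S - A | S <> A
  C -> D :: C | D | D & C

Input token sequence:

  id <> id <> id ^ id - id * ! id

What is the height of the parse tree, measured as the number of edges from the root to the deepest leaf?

[S [S [S [S [A [B [C [D id]]]]] <> [A [B [C [D id]]]]] <> [A [A [B [C [D id]]]] ^ [B [C [D id]]]]] - [A [A [B [C [D id]]]] * [B [C [D ! [D id]]]]]]

8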